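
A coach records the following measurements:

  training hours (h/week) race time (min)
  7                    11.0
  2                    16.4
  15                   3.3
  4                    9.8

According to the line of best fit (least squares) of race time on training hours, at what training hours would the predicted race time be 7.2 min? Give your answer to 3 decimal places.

10.372

n = 4, Σx = 28, Σy = 40.5, Σxy = 198.5, Σx² = 294
Sxx = Σx² − (Σx)²/n = 294 − 196 = 98
Sxy = Σxy − (Σx)(Σy)/n = 198.5 − 283.5 = -85
b = Sxy/Sxx = -85/98 = -0.867347
a = ȳ − b·x̄ = 10.125 − (-0.867347)·7 = 16.196429
Set a + b·x = 7.2: x = (7.2 − 16.196429) / (-0.867347) = 10.372353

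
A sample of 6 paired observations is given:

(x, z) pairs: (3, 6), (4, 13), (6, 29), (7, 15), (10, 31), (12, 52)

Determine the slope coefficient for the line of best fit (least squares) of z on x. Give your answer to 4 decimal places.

n = 6, Σx = 42, Σy = 146, Σxy = 1283, Σx² = 354
Sxx = Σx² − (Σx)²/n = 354 − 294 = 60
Sxy = Σxy − (Σx)(Σy)/n = 1283 − 1022 = 261
b = Sxy/Sxx = 261/60 = 4.35

4.3500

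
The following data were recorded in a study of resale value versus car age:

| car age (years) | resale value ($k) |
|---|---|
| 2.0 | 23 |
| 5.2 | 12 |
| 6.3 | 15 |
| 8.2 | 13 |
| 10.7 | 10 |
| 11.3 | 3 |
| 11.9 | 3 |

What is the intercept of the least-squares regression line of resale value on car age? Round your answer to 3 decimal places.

n = 7, Σx = 55.6, Σy = 79, Σxy = 486.1, Σx² = 521.76
Sxx = Σx² − (Σx)²/n = 521.76 − 441.622857 = 80.137143
Sxy = Σxy − (Σx)(Σy)/n = 486.1 − 627.485714 = -141.385714
b = Sxy/Sxx = -141.385714/80.137143 = -1.764297
a = ȳ − b·x̄ = 11.285714 − (-1.764297)·7.942857 = 25.299273

25.299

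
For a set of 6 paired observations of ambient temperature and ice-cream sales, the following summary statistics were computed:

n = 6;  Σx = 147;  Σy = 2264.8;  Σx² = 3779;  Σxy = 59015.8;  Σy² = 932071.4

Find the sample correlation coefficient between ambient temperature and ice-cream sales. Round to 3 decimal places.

0.953

Sxx = Σx² − (Σx)²/n = 3779 − 3601.5 = 177.5
Sxy = Σxy − (Σx)(Σy)/n = 59015.8 − 55487.6 = 3528.2
Syy = Σy² − (Σy)²/n = 932071.4 − 854886.506667 = 77184.893333
r = Sxy/√(Sxx·Syy) = 3528.2/√(13700318.566667) = 3528.2/3701.394138 = 0.953208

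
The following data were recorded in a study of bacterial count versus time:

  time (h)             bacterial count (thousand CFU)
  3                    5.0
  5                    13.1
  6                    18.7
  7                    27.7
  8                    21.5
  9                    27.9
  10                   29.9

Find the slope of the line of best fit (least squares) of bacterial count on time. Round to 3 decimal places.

n = 7, Σx = 48, Σy = 143.8, Σxy = 1108.7, Σx² = 364
Sxx = Σx² − (Σx)²/n = 364 − 329.142857 = 34.857143
Sxy = Σxy − (Σx)(Σy)/n = 1108.7 − 986.057143 = 122.642857
b = Sxy/Sxx = 122.642857/34.857143 = 3.518443

3.518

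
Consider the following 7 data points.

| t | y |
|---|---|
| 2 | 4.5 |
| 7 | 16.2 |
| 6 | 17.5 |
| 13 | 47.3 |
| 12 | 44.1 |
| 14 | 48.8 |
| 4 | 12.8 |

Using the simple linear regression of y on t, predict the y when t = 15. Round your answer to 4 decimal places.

n = 7, Σx = 58, Σy = 191.2, Σxy = 2105.9, Σx² = 614
Sxx = Σx² − (Σx)²/n = 614 − 480.571429 = 133.428571
Sxy = Σxy − (Σx)(Σy)/n = 2105.9 − 1584.228571 = 521.671429
b = Sxy/Sxx = 521.671429/133.428571 = 3.909743
a = ȳ − b·x̄ = 27.314286 − 3.909743·8.285714 = -5.080728
ŷ(15) = a + b·15 = -5.080728 + 3.909743·15 = 53.565418

53.5654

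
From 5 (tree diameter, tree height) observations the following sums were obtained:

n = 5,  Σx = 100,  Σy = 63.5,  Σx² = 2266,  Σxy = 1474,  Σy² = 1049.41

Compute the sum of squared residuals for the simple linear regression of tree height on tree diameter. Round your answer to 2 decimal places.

Sxx = Σx² − (Σx)²/n = 2266 − 2000 = 266
Sxy = Σxy − (Σx)(Σy)/n = 1474 − 1270 = 204
Syy = Σy² − (Σy)²/n = 1049.41 − 806.45 = 242.96
b = Sxy/Sxx = 204/266 = 0.766917
SSE = Syy − b·Sxy = 242.96 − 0.766917·204 = 86.508872

86.51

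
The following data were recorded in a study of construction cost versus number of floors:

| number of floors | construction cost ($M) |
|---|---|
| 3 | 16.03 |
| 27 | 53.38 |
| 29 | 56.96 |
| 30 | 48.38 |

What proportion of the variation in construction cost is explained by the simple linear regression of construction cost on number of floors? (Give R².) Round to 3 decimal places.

0.941

n = 4, Σx = 89, Σy = 174.75, Σxy = 4592.59, Σx² = 2479, Σy² = 8691.4513
Sxx = Σx² − (Σx)²/n = 2479 − 1980.25 = 498.75
Sxy = Σxy − (Σx)(Σy)/n = 4592.59 − 3888.1875 = 704.4025
Syy = Σy² − (Σy)²/n = 8691.4513 − 7634.390625 = 1057.060675
R² = Sxy²/(Sxx·Syy) = (704.4025)²/(498.75·1057.060675) = 0.941150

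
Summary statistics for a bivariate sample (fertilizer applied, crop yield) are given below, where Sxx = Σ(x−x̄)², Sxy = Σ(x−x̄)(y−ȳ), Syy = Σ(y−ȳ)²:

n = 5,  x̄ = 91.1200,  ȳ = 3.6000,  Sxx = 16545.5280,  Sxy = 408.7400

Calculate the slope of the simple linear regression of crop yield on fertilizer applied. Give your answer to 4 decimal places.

b = Sxy/Sxx = 408.74/16545.528 = 0.024704

0.0247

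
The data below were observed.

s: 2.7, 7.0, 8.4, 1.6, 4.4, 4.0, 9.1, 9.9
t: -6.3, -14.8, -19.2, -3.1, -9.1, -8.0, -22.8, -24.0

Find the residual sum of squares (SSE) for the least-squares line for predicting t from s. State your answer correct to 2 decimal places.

6.03

n = 8, Σx = 47.1, Σy = -107.3, Σxy = -803.97, Σx² = 345.59, Σy² = 1879.63
Sxx = Σx² − (Σx)²/n = 345.59 − 277.30125 = 68.28875
Sxy = Σxy − (Σx)(Σy)/n = -803.97 − (-631.72875) = -172.24125
Syy = Σy² − (Σy)²/n = 1879.63 − 1439.16125 = 440.46875
b = Sxy/Sxx = -172.24125/68.28875 = -2.522249
SSE = Syy − b·Sxy = 440.46875 − (-2.522249)·(-172.24125) = 6.033383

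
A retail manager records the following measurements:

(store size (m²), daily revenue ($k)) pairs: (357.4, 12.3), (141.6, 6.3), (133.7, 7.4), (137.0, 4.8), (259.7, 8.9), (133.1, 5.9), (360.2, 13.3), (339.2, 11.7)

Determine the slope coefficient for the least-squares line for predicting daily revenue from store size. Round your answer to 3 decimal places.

n = 8, Σx = 1861.9, Σy = 70.6, Σxy = 18791, Σx² = 514390.39
Sxx = Σx² − (Σx)²/n = 514390.39 − 433333.95125 = 81056.43875
Sxy = Σxy − (Σx)(Σy)/n = 18791 − 16431.2675 = 2359.7325
b = Sxy/Sxx = 2359.7325/81056.43875 = 0.029112

0.029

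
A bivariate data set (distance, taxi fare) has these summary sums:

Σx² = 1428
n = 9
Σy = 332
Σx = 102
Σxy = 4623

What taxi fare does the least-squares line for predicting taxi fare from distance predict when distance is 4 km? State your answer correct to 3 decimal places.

13.694

Sxx = Σx² − (Σx)²/n = 1428 − 1156 = 272
Sxy = Σxy − (Σx)(Σy)/n = 4623 − 3762.666667 = 860.333333
b = Sxy/Sxx = 860.333333/272 = 3.162990
a = ȳ − b·x̄ = 36.888889 − 3.162990·11.333333 = 1.041667
ŷ(4) = a + b·4 = 1.041667 + 3.162990·4 = 13.693627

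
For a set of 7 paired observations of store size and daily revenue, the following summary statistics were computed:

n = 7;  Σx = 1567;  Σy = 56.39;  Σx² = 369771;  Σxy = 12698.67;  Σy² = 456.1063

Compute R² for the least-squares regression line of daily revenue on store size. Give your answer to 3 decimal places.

Sxx = Σx² − (Σx)²/n = 369771 − 350784.142857 = 18986.857143
Sxy = Σxy − (Σx)(Σy)/n = 12698.67 − 12623.304286 = 75.365714
Syy = Σy² − (Σy)²/n = 456.1063 − 454.261729 = 1.844571
R² = Sxy²/(Sxx·Syy) = (75.365714)²/(18986.857143·1.844571) = 0.162181

0.162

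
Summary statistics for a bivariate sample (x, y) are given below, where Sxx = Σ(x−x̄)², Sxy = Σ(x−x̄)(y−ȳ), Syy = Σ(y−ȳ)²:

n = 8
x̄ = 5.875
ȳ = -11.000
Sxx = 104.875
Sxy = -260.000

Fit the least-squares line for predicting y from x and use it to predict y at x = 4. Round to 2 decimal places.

-6.35

b = Sxy/Sxx = -260/104.875 = -2.479142
a = ȳ − b·x̄ = -11 − (-2.479142)·5.875 = 3.564958
ŷ(4) = a + b·4 = 3.564958 + (-2.479142)·4 = -6.351609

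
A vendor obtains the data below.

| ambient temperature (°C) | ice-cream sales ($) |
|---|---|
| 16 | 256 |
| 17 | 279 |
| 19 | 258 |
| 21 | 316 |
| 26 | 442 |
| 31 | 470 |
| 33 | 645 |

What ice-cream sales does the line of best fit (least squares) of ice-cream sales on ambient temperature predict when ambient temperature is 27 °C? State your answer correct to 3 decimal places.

n = 7, Σx = 163, Σy = 2666, Σxy = 67724, Σx² = 4073
Sxx = Σx² − (Σx)²/n = 4073 − 3795.571429 = 277.428571
Sxy = Σxy − (Σx)(Σy)/n = 67724 − 62079.714286 = 5644.285714
b = Sxy/Sxx = 5644.285714/277.428571 = 20.345005
a = ȳ − b·x̄ = 380.857143 − 20.345005·23.285714 = -92.890834
ŷ(27) = a + b·27 = -92.890834 + 20.345005·27 = 456.424305

456.424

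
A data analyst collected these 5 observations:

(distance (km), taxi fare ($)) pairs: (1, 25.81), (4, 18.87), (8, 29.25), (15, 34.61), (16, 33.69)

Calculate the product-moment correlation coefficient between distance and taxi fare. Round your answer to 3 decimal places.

n = 5, Σx = 44, Σy = 142.23, Σxy = 1393.48, Σx² = 562, Σy² = 4210.6637
Sxx = Σx² − (Σx)²/n = 562 − 387.2 = 174.8
Sxy = Σxy − (Σx)(Σy)/n = 1393.48 − 1251.624 = 141.856
Syy = Σy² − (Σy)²/n = 4210.6637 − 4045.87458 = 164.78912
r = Sxy/√(Sxx·Syy) = 141.856/√(28805.138176) = 141.856/169.720765 = 0.835820

0.836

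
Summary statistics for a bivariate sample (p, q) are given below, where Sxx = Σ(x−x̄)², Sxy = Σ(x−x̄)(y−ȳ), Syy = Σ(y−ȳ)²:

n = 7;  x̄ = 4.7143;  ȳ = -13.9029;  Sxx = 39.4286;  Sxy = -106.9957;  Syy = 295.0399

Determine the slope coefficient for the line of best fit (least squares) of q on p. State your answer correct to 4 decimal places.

-2.7137

b = Sxy/Sxx = -106.9957/39.4286 = -2.713657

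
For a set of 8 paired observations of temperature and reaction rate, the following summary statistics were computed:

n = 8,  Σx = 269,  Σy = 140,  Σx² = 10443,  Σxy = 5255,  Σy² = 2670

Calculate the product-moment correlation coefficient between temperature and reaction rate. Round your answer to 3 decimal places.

Sxx = Σx² − (Σx)²/n = 10443 − 9045.125 = 1397.875
Sxy = Σxy − (Σx)(Σy)/n = 5255 − 4707.5 = 547.5
Syy = Σy² − (Σy)²/n = 2670 − 2450 = 220
r = Sxy/√(Sxx·Syy) = 547.5/√(307532.5) = 547.5/554.556129 = 0.987276

0.987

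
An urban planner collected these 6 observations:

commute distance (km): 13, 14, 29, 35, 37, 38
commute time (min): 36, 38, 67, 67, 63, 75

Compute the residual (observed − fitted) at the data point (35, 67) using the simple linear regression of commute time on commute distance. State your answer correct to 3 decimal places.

-0.758

n = 6, Σx = 166, Σy = 346, Σxy = 10469, Σx² = 5244
Sxx = Σx² − (Σx)²/n = 5244 − 4592.666667 = 651.333333
Sxy = Σxy − (Σx)(Σy)/n = 10469 − 9572.666667 = 896.333333
b = Sxy/Sxx = 896.333333/651.333333 = 1.376151
a = ȳ − b·x̄ = 57.666667 − 1.376151·27.666667 = 19.593142
ŷ(35) = 19.593142 + 1.376151·35 = 67.758444
residual = y − ŷ = 67 − 67.758444 = -0.758444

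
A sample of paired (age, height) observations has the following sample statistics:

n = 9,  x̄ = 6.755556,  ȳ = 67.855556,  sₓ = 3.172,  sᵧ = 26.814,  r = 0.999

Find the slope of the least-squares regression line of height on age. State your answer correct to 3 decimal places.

b = r · sᵧ/sₓ = 0.999 · 26.814/3.172 = 8.444888

8.445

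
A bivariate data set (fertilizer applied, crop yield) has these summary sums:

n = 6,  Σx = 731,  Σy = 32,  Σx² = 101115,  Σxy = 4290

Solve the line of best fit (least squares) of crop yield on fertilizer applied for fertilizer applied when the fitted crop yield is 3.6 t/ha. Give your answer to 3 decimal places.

68.439

Sxx = Σx² − (Σx)²/n = 101115 − 89060.166667 = 12054.833333
Sxy = Σxy − (Σx)(Σy)/n = 4290 − 3898.666667 = 391.333333
b = Sxy/Sxx = 391.333333/12054.833333 = 0.032463
a = ȳ − b·x̄ = 5.333333 − 0.032463·121.833333 = 1.378285
Set a + b·x = 3.6: x = (3.6 − 1.378285) / 0.032463 = 68.438842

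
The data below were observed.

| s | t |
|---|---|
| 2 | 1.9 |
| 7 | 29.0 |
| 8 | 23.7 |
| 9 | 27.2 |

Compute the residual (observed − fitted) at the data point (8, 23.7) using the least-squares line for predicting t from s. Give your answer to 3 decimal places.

n = 4, Σx = 26, Σy = 81.8, Σxy = 641.2, Σx² = 198
Sxx = Σx² − (Σx)²/n = 198 − 169 = 29
Sxy = Σxy − (Σx)(Σy)/n = 641.2 − 531.7 = 109.5
b = Sxy/Sxx = 109.5/29 = 3.775862
a = ȳ − b·x̄ = 20.45 − 3.775862·6.5 = -4.093103
ŷ(8) = -4.093103 + 3.775862·8 = 26.113793
residual = y − ŷ = 23.7 − 26.113793 = -2.413793

-2.414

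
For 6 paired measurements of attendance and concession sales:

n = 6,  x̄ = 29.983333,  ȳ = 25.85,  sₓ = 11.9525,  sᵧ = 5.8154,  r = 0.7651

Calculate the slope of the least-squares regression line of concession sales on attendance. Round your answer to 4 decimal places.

0.3723

b = r · sᵧ/sₓ = 0.7651 · 5.8154/11.9525 = 0.372254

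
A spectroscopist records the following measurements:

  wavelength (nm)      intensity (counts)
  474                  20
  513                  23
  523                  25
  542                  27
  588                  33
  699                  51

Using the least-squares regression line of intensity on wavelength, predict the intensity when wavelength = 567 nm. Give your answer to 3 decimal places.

31.317

n = 6, Σx = 3339, Σy = 179, Σxy = 104041, Σx² = 1889483
Sxx = Σx² − (Σx)²/n = 1889483 − 1858153.5 = 31329.5
Sxy = Σxy − (Σx)(Σy)/n = 104041 − 99613.5 = 4427.5
b = Sxy/Sxx = 4427.5/31329.5 = 0.141320
a = ȳ − b·x̄ = 29.833333 − 0.141320·556.5 = -48.811514
ŷ(567) = a + b·567 = -48.811514 + 0.141320·567 = 31.317198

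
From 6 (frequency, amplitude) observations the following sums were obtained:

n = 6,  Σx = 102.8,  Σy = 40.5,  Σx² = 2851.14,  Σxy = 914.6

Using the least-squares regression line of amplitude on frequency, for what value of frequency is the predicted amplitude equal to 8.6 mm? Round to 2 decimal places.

Sxx = Σx² − (Σx)²/n = 2851.14 − 1761.306667 = 1089.833333
Sxy = Σxy − (Σx)(Σy)/n = 914.6 − 693.9 = 220.7
b = Sxy/Sxx = 220.7/1089.833333 = 0.202508
a = ȳ − b·x̄ = 6.75 − 0.202508·17.133333 = 3.280362
Set a + b·x = 8.6: x = (8.6 − 3.280362) / 0.202508 = 26.268774

26.27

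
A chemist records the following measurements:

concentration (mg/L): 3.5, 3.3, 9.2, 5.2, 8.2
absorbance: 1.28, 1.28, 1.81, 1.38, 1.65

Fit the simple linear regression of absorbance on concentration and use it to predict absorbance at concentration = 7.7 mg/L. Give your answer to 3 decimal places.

n = 5, Σx = 29.4, Σy = 7.4, Σxy = 46.062, Σx² = 202.06
Sxx = Σx² − (Σx)²/n = 202.06 − 172.872 = 29.188
Sxy = Σxy − (Σx)(Σy)/n = 46.062 − 43.512 = 2.55
b = Sxy/Sxx = 2.55/29.188 = 0.087365
a = ȳ − b·x̄ = 1.48 − 0.087365·5.88 = 0.966296
ŷ(7.7) = a + b·7.7 = 0.966296 + 0.087365·7.7 = 1.639004

1.639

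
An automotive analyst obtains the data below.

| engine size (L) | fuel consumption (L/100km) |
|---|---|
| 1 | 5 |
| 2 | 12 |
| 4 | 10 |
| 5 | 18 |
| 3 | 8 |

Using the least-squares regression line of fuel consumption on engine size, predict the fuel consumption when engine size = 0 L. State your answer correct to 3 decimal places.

3.400

n = 5, Σx = 15, Σy = 53, Σxy = 183, Σx² = 55
Sxx = Σx² − (Σx)²/n = 55 − 45 = 10
Sxy = Σxy − (Σx)(Σy)/n = 183 − 159 = 24
b = Sxy/Sxx = 24/10 = 2.4
a = ȳ − b·x̄ = 10.6 − 2.4·3 = 3.4
ŷ(0) = a + b·0 = 3.4 + 2.4·0 = 3.4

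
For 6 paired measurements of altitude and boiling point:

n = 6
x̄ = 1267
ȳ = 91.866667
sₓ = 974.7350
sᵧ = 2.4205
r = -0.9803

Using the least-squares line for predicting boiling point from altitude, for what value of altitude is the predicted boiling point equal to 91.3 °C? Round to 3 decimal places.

b = r · sᵧ/sₓ = -0.9803 · 2.4205/974.735 = -0.002434
a = ȳ − b·x̄ = 91.866667 − (-0.002434)·1267 = 94.950949
Set a + b·x = 91.3: x = (91.3 − 94.950949) / (-0.002434) = 1499.782535

1499.783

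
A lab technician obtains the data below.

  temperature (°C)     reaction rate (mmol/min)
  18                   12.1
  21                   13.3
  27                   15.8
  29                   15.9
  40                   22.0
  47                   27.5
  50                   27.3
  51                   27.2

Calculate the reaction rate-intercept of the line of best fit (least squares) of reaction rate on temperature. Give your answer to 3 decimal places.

n = 8, Σx = 283, Σy = 161.1, Σxy = 6309.5, Σx² = 11245
Sxx = Σx² − (Σx)²/n = 11245 − 10011.125 = 1233.875
Sxy = Σxy − (Σx)(Σy)/n = 6309.5 − 5698.9125 = 610.5875
b = Sxy/Sxx = 610.5875/1233.875 = 0.494854
a = ȳ − b·x̄ = 20.1375 − 0.494854·35.375 = 2.632053

2.632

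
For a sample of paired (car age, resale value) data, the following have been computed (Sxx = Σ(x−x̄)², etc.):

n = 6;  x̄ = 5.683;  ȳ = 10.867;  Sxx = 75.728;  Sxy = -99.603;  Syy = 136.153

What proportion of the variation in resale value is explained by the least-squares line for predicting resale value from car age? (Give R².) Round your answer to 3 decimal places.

R² = Sxy²/(Sxx·Syy) = (-99.603)²/(75.728·136.153) = 0.962191

0.962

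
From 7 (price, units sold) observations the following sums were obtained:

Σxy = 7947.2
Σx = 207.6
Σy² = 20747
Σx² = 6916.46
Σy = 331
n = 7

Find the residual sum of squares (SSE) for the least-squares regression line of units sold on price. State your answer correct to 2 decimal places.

Sxx = Σx² − (Σx)²/n = 6916.46 − 6156.822857 = 759.637143
Sxy = Σxy − (Σx)(Σy)/n = 7947.2 − 9816.514286 = -1869.314286
Syy = Σy² − (Σy)²/n = 20747 − 15651.571429 = 5095.428571
b = Sxy/Sxx = -1869.314286/759.637143 = -2.460799
SSE = Syy − b·Sxy = 5095.428571 − (-2.460799)·(-1869.314286) = 495.421935

495.42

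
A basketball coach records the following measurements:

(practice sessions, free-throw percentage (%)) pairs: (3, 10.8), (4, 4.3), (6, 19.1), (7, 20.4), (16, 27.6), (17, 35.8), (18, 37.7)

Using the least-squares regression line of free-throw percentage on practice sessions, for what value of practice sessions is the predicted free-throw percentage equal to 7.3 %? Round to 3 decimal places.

n = 7, Σx = 71, Σy = 155.7, Σxy = 2035.8, Σx² = 979
Sxx = Σx² − (Σx)²/n = 979 − 720.142857 = 258.857143
Sxy = Σxy − (Σx)(Σy)/n = 2035.8 − 1579.242857 = 456.557143
b = Sxy/Sxx = 456.557143/258.857143 = 1.763742
a = ȳ − b·x̄ = 22.242857 − 1.763742·10.142857 = 4.353477
Set a + b·x = 7.3: x = (7.3 − 4.353477) / 1.763742 = 1.670609

1.671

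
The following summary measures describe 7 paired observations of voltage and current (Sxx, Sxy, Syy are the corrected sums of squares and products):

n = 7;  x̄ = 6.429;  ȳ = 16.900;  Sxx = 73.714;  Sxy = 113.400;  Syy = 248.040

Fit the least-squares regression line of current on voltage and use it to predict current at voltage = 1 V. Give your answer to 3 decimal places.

b = Sxy/Sxx = 113.4/73.714 = 1.538378
a = ȳ − b·x̄ = 16.9 − 1.538378·6.429 = 7.009767
ŷ(1) = a + b·1 = 7.009767 + 1.538378·1 = 8.548146

8.548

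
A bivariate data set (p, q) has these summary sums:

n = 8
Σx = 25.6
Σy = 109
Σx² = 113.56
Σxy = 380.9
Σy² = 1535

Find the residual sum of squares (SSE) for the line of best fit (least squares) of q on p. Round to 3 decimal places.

17.308

Sxx = Σx² − (Σx)²/n = 113.56 − 81.92 = 31.64
Sxy = Σxy − (Σx)(Σy)/n = 380.9 − 348.8 = 32.1
Syy = Σy² − (Σy)²/n = 1535 − 1485.125 = 49.875
b = Sxy/Sxx = 32.1/31.64 = 1.014539
SSE = Syy − b·Sxy = 49.875 − 1.014539·32.1 = 17.308312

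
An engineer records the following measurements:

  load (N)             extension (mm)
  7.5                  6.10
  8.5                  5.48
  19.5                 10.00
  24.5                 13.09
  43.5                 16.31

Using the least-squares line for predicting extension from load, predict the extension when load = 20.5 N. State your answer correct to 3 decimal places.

n = 5, Σx = 103.5, Σy = 50.98, Σxy = 1317.52, Σx² = 3001.25
Sxx = Σx² − (Σx)²/n = 3001.25 − 2142.45 = 858.8
Sxy = Σxy − (Σx)(Σy)/n = 1317.52 − 1055.286 = 262.234
b = Sxy/Sxx = 262.234/858.8 = 0.305349
a = ȳ − b·x̄ = 10.196 − 0.305349·20.7 = 3.875269
ŷ(20.5) = a + b·20.5 = 3.875269 + 0.305349·20.5 = 10.134930

10.135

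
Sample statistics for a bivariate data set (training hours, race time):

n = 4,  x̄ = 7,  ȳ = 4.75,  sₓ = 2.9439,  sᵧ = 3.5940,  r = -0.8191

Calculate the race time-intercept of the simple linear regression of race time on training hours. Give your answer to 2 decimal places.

b = r · sᵧ/sₓ = -0.8191 · 3.594/2.9439 = -0.999981
a = ȳ − b·x̄ = 4.75 − (-0.999981)·7 = 11.749870

11.75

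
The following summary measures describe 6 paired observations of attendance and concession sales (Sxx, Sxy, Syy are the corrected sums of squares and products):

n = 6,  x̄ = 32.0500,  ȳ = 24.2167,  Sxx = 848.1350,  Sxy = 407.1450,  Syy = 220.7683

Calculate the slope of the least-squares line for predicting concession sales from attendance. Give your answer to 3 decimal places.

b = Sxy/Sxx = 407.145/848.135 = 0.480047

0.480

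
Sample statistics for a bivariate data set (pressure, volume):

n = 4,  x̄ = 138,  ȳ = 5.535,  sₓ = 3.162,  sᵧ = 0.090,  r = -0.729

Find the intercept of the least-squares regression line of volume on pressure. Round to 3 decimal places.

b = r · sᵧ/sₓ = -0.729 · 0.09/3.162 = -0.020750
a = ȳ − b·x̄ = 5.535 − (-0.020750)·138 = 8.398435

8.398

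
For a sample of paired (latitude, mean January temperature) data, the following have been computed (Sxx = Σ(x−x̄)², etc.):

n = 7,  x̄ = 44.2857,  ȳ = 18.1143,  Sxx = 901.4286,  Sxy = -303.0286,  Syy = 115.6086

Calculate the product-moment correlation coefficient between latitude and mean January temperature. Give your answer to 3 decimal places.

-0.939

r = Sxy/√(Sxx·Syy) = -303.0286/√(104212.898446) = -303.0286/322.820226 = -0.938691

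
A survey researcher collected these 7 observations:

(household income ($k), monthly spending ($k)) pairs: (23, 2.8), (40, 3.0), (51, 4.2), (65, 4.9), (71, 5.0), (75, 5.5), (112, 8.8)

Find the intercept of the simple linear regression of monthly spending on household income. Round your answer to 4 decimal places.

n = 7, Σx = 437, Σy = 34.2, Σxy = 2470.2, Σx² = 32165
Sxx = Σx² − (Σx)²/n = 32165 − 27281.285714 = 4883.714286
Sxy = Σxy − (Σx)(Σy)/n = 2470.2 − 2135.057143 = 335.142857
b = Sxy/Sxx = 335.142857/4883.714286 = 0.068625
a = ȳ − b·x̄ = 4.885714 − 0.068625·62.428571 = 0.601580

0.6016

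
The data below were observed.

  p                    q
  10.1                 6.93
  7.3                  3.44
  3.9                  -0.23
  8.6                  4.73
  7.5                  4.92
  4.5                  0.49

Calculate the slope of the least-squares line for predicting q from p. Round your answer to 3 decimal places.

1.141

n = 6, Σx = 41.9, Σy = 20.28, Σxy = 173.991, Σx² = 320.97
Sxx = Σx² − (Σx)²/n = 320.97 − 292.601667 = 28.368333
Sxy = Σxy − (Σx)(Σy)/n = 173.991 − 141.622 = 32.369
b = Sxy/Sxx = 32.369/28.368333 = 1.141026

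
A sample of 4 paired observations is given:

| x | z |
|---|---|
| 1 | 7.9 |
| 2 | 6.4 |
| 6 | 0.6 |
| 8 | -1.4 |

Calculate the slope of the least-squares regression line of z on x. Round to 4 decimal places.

n = 4, Σx = 17, Σy = 13.5, Σxy = 13.1, Σx² = 105
Sxx = Σx² − (Σx)²/n = 105 − 72.25 = 32.75
Sxy = Σxy − (Σx)(Σy)/n = 13.1 − 57.375 = -44.275
b = Sxy/Sxx = -44.275/32.75 = -1.351908

-1.3519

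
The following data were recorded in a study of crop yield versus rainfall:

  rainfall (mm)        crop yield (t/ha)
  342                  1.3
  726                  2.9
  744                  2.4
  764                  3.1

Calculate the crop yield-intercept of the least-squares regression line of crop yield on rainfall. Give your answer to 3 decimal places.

0.018

n = 4, Σx = 2576, Σy = 9.7, Σxy = 6704, Σx² = 1781272
Sxx = Σx² − (Σx)²/n = 1781272 − 1658944 = 122328
Sxy = Σxy − (Σx)(Σy)/n = 6704 − 6246.8 = 457.2
b = Sxy/Sxx = 457.2/122328 = 0.003737
a = ȳ − b·x̄ = 2.425 − 0.003737·644 = 0.018055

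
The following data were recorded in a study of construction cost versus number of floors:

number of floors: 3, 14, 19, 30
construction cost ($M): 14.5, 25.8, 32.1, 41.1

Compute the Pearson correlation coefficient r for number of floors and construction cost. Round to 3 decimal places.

n = 4, Σx = 66, Σy = 113.5, Σxy = 2247.6, Σx² = 1466, Σy² = 3595.51
Sxx = Σx² − (Σx)²/n = 1466 − 1089 = 377
Sxy = Σxy − (Σx)(Σy)/n = 2247.6 − 1872.75 = 374.85
Syy = Σy² − (Σy)²/n = 3595.51 − 3220.5625 = 374.9475
r = Sxy/√(Sxx·Syy) = 374.85/√(141355.2075) = 374.85/375.972349 = 0.997015

0.997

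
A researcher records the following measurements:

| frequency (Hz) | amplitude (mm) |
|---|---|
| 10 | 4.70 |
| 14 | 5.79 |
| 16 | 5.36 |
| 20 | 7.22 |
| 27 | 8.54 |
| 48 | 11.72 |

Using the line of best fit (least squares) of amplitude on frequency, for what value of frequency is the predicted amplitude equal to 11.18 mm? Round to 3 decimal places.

43.757

n = 6, Σx = 135, Σy = 43.33, Σxy = 1151.36, Σx² = 3985
Sxx = Σx² − (Σx)²/n = 3985 − 3037.5 = 947.5
Sxy = Σxy − (Σx)(Σy)/n = 1151.36 − 974.925 = 176.435
b = Sxy/Sxx = 176.435/947.5 = 0.186211
a = ȳ − b·x̄ = 7.221667 − 0.186211·22.5 = 3.031917
Set a + b·x = 11.18: x = (11.18 − 3.031917) / 0.186211 = 43.757238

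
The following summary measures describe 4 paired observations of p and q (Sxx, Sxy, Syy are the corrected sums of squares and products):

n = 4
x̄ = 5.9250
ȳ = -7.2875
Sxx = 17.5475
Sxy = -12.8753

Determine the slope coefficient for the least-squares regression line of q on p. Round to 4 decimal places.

-0.7337

b = Sxy/Sxx = -12.8753/17.5475 = -0.733740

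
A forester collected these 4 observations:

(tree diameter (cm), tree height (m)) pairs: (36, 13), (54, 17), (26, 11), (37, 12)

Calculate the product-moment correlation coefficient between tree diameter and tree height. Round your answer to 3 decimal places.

0.968

n = 4, Σx = 153, Σy = 53, Σxy = 2116, Σx² = 6257, Σy² = 723
Sxx = Σx² − (Σx)²/n = 6257 − 5852.25 = 404.75
Sxy = Σxy − (Σx)(Σy)/n = 2116 − 2027.25 = 88.75
Syy = Σy² − (Σy)²/n = 723 − 702.25 = 20.75
r = Sxy/√(Sxx·Syy) = 88.75/√(8398.5625) = 88.75/91.643671 = 0.968425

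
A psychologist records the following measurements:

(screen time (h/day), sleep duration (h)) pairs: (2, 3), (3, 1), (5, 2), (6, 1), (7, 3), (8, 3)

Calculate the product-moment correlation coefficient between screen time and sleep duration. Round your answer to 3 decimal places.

0.249

n = 6, Σx = 31, Σy = 13, Σxy = 70, Σx² = 187, Σy² = 33
Sxx = Σx² − (Σx)²/n = 187 − 160.166667 = 26.833333
Sxy = Σxy − (Σx)(Σy)/n = 70 − 67.166667 = 2.833333
Syy = Σy² − (Σy)²/n = 33 − 28.166667 = 4.833333
r = Sxy/√(Sxx·Syy) = 2.833333/√(129.694444) = 2.833333/11.388347 = 0.248792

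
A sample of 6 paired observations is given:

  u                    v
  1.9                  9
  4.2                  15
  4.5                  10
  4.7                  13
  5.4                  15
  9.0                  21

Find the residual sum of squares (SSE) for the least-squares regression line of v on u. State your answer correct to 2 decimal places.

n = 6, Σx = 29.7, Σy = 83, Σxy = 456.2, Σx² = 173.75, Σy² = 1241
Sxx = Σx² − (Σx)²/n = 173.75 − 147.015 = 26.735
Sxy = Σxy − (Σx)(Σy)/n = 456.2 − 410.85 = 45.35
Syy = Σy² − (Σy)²/n = 1241 − 1148.166667 = 92.833333
b = Sxy/Sxx = 45.35/26.735 = 1.696278
SSE = Syy − b·Sxy = 92.833333 − 1.696278·45.35 = 15.907113

15.91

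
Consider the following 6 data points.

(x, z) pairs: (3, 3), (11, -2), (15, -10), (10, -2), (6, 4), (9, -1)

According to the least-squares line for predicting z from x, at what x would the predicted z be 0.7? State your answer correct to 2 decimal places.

n = 6, Σx = 54, Σy = -8, Σxy = -168, Σx² = 572
Sxx = Σx² − (Σx)²/n = 572 − 486 = 86
Sxy = Σxy − (Σx)(Σy)/n = -168 − (-72) = -96
b = Sxy/Sxx = -96/86 = -1.116279
a = ȳ − b·x̄ = -1.333333 − (-1.116279)·9 = 8.713178
Set a + b·x = 0.7: x = (0.7 − 8.713178) / (-1.116279) = 7.178472

7.18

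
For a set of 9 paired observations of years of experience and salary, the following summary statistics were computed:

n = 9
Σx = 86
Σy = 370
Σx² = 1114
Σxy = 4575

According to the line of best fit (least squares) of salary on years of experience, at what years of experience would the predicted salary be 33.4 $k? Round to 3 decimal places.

7.388

Sxx = Σx² − (Σx)²/n = 1114 − 821.777778 = 292.222222
Sxy = Σxy − (Σx)(Σy)/n = 4575 − 3535.555556 = 1039.444444
b = Sxy/Sxx = 1039.444444/292.222222 = 3.557034
a = ȳ − b·x̄ = 41.111111 − 3.557034·9.555556 = 7.121673
Set a + b·x = 33.4: x = (33.4 − 7.121673) / 3.557034 = 7.387707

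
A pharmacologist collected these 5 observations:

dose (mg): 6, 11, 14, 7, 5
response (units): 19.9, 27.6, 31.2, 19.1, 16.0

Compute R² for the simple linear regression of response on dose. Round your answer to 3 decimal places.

n = 5, Σx = 43, Σy = 113.8, Σxy = 1073.5, Σx² = 427, Σy² = 2752.02
Sxx = Σx² − (Σx)²/n = 427 − 369.8 = 57.2
Sxy = Σxy − (Σx)(Σy)/n = 1073.5 − 978.68 = 94.82
Syy = Σy² − (Σy)²/n = 2752.02 − 2590.088 = 161.932
R² = Sxy²/(Sxx·Syy) = (94.82)²/(57.2·161.932) = 0.970669

0.971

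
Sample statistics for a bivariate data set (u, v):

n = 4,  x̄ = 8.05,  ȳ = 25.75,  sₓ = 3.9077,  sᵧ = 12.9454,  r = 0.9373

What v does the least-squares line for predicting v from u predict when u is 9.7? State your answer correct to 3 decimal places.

30.873

b = r · sᵧ/sₓ = 0.9373 · 12.9454/3.9077 = 3.105081
a = ȳ − b·x̄ = 25.75 − 3.105081·8.05 = 0.754101
ŷ(9.7) = a + b·9.7 = 0.754101 + 3.105081·9.7 = 30.873383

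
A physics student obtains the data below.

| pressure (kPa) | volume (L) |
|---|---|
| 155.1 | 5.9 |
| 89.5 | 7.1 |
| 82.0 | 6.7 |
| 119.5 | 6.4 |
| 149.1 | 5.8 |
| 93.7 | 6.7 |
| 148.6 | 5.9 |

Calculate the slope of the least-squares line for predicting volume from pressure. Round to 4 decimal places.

n = 7, Σx = 837.5, Σy = 44.5, Σxy = 5234.05, Σx² = 106162.97
Sxx = Σx² − (Σx)²/n = 106162.97 − 100200.892857 = 5962.077143
Sxy = Σxy − (Σx)(Σy)/n = 5234.05 − 5324.107143 = -90.057143
b = Sxy/Sxx = -90.057143/5962.077143 = -0.015105

-0.0151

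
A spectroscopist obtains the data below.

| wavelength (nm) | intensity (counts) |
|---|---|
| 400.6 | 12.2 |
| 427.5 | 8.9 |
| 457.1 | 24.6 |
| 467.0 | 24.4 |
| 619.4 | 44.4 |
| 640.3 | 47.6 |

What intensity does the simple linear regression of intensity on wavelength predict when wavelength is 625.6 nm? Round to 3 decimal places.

45.897

n = 6, Σx = 3011.9, Σy = 162.1, Σxy = 89311.17, Σx² = 1563906.47
Sxx = Σx² − (Σx)²/n = 1563906.47 − 1511923.601667 = 51982.868333
Sxy = Σxy − (Σx)(Σy)/n = 89311.17 − 81371.498333 = 7939.671667
b = Sxy/Sxx = 7939.671667/51982.868333 = 0.152736
a = ȳ − b·x̄ = 27.016667 − 0.152736·501.983333 = -49.654417
ŷ(625.6) = a + b·625.6 = -49.654417 + 0.152736·625.6 = 45.897421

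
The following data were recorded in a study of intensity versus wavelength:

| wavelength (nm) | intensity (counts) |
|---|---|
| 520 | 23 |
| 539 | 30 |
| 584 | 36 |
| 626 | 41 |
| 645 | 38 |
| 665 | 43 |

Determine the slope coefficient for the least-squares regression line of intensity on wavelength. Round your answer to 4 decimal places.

0.1198

n = 6, Σx = 3579, Σy = 211, Σxy = 127925, Σx² = 2152103
Sxx = Σx² − (Σx)²/n = 2152103 − 2134873.5 = 17229.5
Sxy = Σxy − (Σx)(Σy)/n = 127925 − 125861.5 = 2063.5
b = Sxy/Sxx = 2063.5/17229.5 = 0.119766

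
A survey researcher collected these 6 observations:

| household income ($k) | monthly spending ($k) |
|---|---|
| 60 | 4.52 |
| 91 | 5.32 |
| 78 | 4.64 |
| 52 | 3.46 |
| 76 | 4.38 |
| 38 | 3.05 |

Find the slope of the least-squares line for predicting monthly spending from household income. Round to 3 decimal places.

n = 6, Σx = 395, Σy = 25.37, Σxy = 1745.94, Σx² = 27889
Sxx = Σx² − (Σx)²/n = 27889 − 26004.166667 = 1884.833333
Sxy = Σxy − (Σx)(Σy)/n = 1745.94 − 1670.191667 = 75.748333
b = Sxy/Sxx = 75.748333/1884.833333 = 0.040188

0.040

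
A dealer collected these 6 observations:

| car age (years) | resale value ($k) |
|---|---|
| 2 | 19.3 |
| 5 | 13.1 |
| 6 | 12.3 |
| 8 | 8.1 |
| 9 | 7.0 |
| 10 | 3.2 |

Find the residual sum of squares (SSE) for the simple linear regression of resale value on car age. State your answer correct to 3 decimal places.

n = 6, Σx = 40, Σy = 63, Σxy = 337.7, Σx² = 310, Σy² = 820.24
Sxx = Σx² − (Σx)²/n = 310 − 266.666667 = 43.333333
Sxy = Σxy − (Σx)(Σy)/n = 337.7 − 420 = -82.3
Syy = Σy² − (Σy)²/n = 820.24 − 661.5 = 158.74
b = Sxy/Sxx = -82.3/43.333333 = -1.899231
SSE = Syy − b·Sxy = 158.74 − (-1.899231)·(-82.3) = 2.433308

2.433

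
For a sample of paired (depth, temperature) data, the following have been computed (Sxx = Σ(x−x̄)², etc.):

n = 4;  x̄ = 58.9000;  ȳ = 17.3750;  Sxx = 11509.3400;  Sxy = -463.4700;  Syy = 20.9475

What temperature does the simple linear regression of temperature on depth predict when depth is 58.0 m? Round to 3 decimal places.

b = Sxy/Sxx = -463.47/11509.34 = -0.040269
a = ȳ − b·x̄ = 17.375 − (-0.040269)·58.9 = 19.746846
ŷ(58.0) = a + b·58.0 = 19.746846 + (-0.040269)·58 = 17.411242

17.411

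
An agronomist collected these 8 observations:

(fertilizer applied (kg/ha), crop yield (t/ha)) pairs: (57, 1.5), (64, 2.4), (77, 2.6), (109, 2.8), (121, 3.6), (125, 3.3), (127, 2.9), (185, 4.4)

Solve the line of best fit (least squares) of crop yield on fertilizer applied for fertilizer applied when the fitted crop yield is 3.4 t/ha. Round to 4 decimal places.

132.3348

n = 8, Σx = 865, Σy = 23.5, Σxy = 2774.9, Σx² = 105775
Sxx = Σx² − (Σx)²/n = 105775 − 93528.125 = 12246.875
Sxy = Σxy − (Σx)(Σy)/n = 2774.9 − 2540.9375 = 233.9625
b = Sxy/Sxx = 233.9625/12246.875 = 0.019104
a = ȳ − b·x̄ = 2.9375 − 0.019104·108.125 = 0.871896
Set a + b·x = 3.4: x = (3.4 − 0.871896) / 0.019104 = 132.334776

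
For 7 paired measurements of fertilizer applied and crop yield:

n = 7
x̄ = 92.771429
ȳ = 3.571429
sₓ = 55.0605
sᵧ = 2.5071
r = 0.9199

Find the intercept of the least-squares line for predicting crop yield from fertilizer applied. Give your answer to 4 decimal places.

b = r · sᵧ/sₓ = 0.9199 · 2.5071/55.0605 = 0.041886
a = ȳ − b·x̄ = 3.571429 − 0.041886·92.771429 = -0.314424

-0.3144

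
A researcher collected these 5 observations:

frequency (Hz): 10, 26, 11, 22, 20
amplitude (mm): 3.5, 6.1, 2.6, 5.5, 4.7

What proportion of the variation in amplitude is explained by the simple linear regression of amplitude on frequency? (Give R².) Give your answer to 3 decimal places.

n = 5, Σx = 89, Σy = 22.4, Σxy = 437.2, Σx² = 1781, Σy² = 108.56
Sxx = Σx² − (Σx)²/n = 1781 − 1584.2 = 196.8
Sxy = Σxy − (Σx)(Σy)/n = 437.2 − 398.72 = 38.48
Syy = Σy² − (Σy)²/n = 108.56 − 100.352 = 8.208
R² = Sxy²/(Sxx·Syy) = (38.48)²/(196.8·8.208) = 0.916659

0.917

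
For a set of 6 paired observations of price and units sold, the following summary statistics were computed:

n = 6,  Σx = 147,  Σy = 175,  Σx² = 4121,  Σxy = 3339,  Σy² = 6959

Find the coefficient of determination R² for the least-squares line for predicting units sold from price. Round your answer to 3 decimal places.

Sxx = Σx² − (Σx)²/n = 4121 − 3601.5 = 519.5
Sxy = Σxy − (Σx)(Σy)/n = 3339 − 4287.5 = -948.5
Syy = Σy² − (Σy)²/n = 6959 − 5104.166667 = 1854.833333
R² = Sxy²/(Sxx·Syy) = (-948.5)²/(519.5·1854.833333) = 0.933650

0.934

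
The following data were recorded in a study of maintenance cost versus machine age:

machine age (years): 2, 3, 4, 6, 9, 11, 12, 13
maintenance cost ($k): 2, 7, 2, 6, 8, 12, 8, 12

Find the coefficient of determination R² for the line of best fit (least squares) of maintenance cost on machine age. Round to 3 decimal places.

0.711

n = 8, Σx = 60, Σy = 57, Σxy = 525, Σx² = 580, Σy² = 509
Sxx = Σx² − (Σx)²/n = 580 − 450 = 130
Sxy = Σxy − (Σx)(Σy)/n = 525 − 427.5 = 97.5
Syy = Σy² − (Σy)²/n = 509 − 406.125 = 102.875
R² = Sxy²/(Sxx·Syy) = (97.5)²/(130·102.875) = 0.710814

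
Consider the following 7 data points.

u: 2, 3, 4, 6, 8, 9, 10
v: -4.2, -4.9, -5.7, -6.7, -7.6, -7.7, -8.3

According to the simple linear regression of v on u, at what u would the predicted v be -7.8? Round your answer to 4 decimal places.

8.7522

n = 7, Σx = 42, Σy = -45.1, Σxy = -299.2, Σx² = 310
Sxx = Σx² − (Σx)²/n = 310 − 252 = 58
Sxy = Σxy − (Σx)(Σy)/n = -299.2 − (-270.6) = -28.6
b = Sxy/Sxx = -28.6/58 = -0.493103
a = ȳ − b·x̄ = -6.442857 − (-0.493103)·6 = -3.484236
Set a + b·x = -7.8: x = (-7.8 − (-3.484236)) / (-0.493103) = 8.752248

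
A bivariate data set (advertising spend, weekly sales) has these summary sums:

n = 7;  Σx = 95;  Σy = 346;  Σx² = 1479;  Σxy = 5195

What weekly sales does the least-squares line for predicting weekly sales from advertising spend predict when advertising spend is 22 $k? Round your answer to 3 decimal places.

71.611

Sxx = Σx² − (Σx)²/n = 1479 − 1289.285714 = 189.714286
Sxy = Σxy − (Σx)(Σy)/n = 5195 − 4695.714286 = 499.285714
b = Sxy/Sxx = 499.285714/189.714286 = 2.631777
a = ȳ − b·x̄ = 49.428571 − 2.631777·13.571429 = 13.711596
ŷ(22) = a + b·22 = 13.711596 + 2.631777·22 = 71.610693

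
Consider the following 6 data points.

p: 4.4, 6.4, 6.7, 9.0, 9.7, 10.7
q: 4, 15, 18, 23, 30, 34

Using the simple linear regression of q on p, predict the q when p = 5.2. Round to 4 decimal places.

n = 6, Σx = 46.9, Σy = 124, Σxy = 1096, Σx² = 394.79
Sxx = Σx² − (Σx)²/n = 394.79 − 366.601667 = 28.188333
Sxy = Σxy − (Σx)(Σy)/n = 1096 − 969.266667 = 126.733333
b = Sxy/Sxx = 126.733333/28.188333 = 4.495950
a = ȳ − b·x̄ = 20.666667 − 4.495950·7.816667 = -14.476675
ŷ(5.2) = a + b·5.2 = -14.476675 + 4.495950·5.2 = 8.902265

8.9023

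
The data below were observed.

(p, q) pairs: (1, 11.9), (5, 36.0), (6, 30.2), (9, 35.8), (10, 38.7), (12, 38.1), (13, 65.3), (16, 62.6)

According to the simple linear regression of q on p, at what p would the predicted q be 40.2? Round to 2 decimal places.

9.12

n = 8, Σx = 72, Σy = 318.6, Σxy = 3390, Σx² = 812
Sxx = Σx² − (Σx)²/n = 812 − 648 = 164
Sxy = Σxy − (Σx)(Σy)/n = 3390 − 2867.4 = 522.6
b = Sxy/Sxx = 522.6/164 = 3.186585
a = ȳ − b·x̄ = 39.825 − 3.186585·9 = 11.145732
Set a + b·x = 40.2: x = (40.2 − 11.145732) / 3.186585 = 9.117681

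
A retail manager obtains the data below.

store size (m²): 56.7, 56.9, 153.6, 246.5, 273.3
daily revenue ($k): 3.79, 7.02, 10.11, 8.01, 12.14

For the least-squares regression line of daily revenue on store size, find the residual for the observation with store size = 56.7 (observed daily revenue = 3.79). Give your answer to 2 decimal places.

n = 5, Σx = 787, Σy = 41.07, Σxy = 7459.554, Σx² = 165500.6
Sxx = Σx² − (Σx)²/n = 165500.6 − 123873.8 = 41626.8
Sxy = Σxy − (Σx)(Σy)/n = 7459.554 − 6464.418 = 995.136
b = Sxy/Sxx = 995.136/41626.8 = 0.023906
a = ȳ − b·x̄ = 8.214 − 0.023906·157.4 = 4.451174
ŷ(56.7) = 4.451174 + 0.023906·56.7 = 5.806652
residual = y − ŷ = 3.79 − 5.806652 = -2.016652

-2.02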